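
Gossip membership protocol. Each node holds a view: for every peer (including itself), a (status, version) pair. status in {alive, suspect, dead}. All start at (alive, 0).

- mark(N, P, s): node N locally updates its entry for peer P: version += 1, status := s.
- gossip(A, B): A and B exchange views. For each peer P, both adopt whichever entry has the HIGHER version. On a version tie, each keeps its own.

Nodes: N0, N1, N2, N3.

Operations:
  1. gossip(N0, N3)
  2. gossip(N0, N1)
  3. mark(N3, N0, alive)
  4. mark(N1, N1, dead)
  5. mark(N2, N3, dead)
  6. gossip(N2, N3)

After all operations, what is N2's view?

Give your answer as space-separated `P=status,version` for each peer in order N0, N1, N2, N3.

Answer: N0=alive,1 N1=alive,0 N2=alive,0 N3=dead,1

Derivation:
Op 1: gossip N0<->N3 -> N0.N0=(alive,v0) N0.N1=(alive,v0) N0.N2=(alive,v0) N0.N3=(alive,v0) | N3.N0=(alive,v0) N3.N1=(alive,v0) N3.N2=(alive,v0) N3.N3=(alive,v0)
Op 2: gossip N0<->N1 -> N0.N0=(alive,v0) N0.N1=(alive,v0) N0.N2=(alive,v0) N0.N3=(alive,v0) | N1.N0=(alive,v0) N1.N1=(alive,v0) N1.N2=(alive,v0) N1.N3=(alive,v0)
Op 3: N3 marks N0=alive -> (alive,v1)
Op 4: N1 marks N1=dead -> (dead,v1)
Op 5: N2 marks N3=dead -> (dead,v1)
Op 6: gossip N2<->N3 -> N2.N0=(alive,v1) N2.N1=(alive,v0) N2.N2=(alive,v0) N2.N3=(dead,v1) | N3.N0=(alive,v1) N3.N1=(alive,v0) N3.N2=(alive,v0) N3.N3=(dead,v1)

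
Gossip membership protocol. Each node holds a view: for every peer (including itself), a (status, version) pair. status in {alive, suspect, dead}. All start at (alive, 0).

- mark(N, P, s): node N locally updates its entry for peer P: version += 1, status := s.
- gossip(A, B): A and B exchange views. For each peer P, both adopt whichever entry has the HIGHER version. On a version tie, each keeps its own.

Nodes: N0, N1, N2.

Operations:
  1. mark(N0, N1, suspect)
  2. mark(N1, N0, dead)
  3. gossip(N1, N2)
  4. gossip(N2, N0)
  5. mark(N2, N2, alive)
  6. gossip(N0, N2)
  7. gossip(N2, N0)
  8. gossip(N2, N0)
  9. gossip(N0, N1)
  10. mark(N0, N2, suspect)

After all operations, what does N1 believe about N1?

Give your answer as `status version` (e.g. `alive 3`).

Op 1: N0 marks N1=suspect -> (suspect,v1)
Op 2: N1 marks N0=dead -> (dead,v1)
Op 3: gossip N1<->N2 -> N1.N0=(dead,v1) N1.N1=(alive,v0) N1.N2=(alive,v0) | N2.N0=(dead,v1) N2.N1=(alive,v0) N2.N2=(alive,v0)
Op 4: gossip N2<->N0 -> N2.N0=(dead,v1) N2.N1=(suspect,v1) N2.N2=(alive,v0) | N0.N0=(dead,v1) N0.N1=(suspect,v1) N0.N2=(alive,v0)
Op 5: N2 marks N2=alive -> (alive,v1)
Op 6: gossip N0<->N2 -> N0.N0=(dead,v1) N0.N1=(suspect,v1) N0.N2=(alive,v1) | N2.N0=(dead,v1) N2.N1=(suspect,v1) N2.N2=(alive,v1)
Op 7: gossip N2<->N0 -> N2.N0=(dead,v1) N2.N1=(suspect,v1) N2.N2=(alive,v1) | N0.N0=(dead,v1) N0.N1=(suspect,v1) N0.N2=(alive,v1)
Op 8: gossip N2<->N0 -> N2.N0=(dead,v1) N2.N1=(suspect,v1) N2.N2=(alive,v1) | N0.N0=(dead,v1) N0.N1=(suspect,v1) N0.N2=(alive,v1)
Op 9: gossip N0<->N1 -> N0.N0=(dead,v1) N0.N1=(suspect,v1) N0.N2=(alive,v1) | N1.N0=(dead,v1) N1.N1=(suspect,v1) N1.N2=(alive,v1)
Op 10: N0 marks N2=suspect -> (suspect,v2)

Answer: suspect 1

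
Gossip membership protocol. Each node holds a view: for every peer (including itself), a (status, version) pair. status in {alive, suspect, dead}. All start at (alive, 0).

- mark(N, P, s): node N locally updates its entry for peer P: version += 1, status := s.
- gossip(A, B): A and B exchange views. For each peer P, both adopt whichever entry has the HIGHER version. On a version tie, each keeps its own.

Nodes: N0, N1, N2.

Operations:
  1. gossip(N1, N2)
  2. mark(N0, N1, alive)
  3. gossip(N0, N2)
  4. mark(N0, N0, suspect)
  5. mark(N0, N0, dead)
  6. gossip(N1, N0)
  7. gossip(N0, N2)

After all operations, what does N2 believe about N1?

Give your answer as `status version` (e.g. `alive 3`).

Answer: alive 1

Derivation:
Op 1: gossip N1<->N2 -> N1.N0=(alive,v0) N1.N1=(alive,v0) N1.N2=(alive,v0) | N2.N0=(alive,v0) N2.N1=(alive,v0) N2.N2=(alive,v0)
Op 2: N0 marks N1=alive -> (alive,v1)
Op 3: gossip N0<->N2 -> N0.N0=(alive,v0) N0.N1=(alive,v1) N0.N2=(alive,v0) | N2.N0=(alive,v0) N2.N1=(alive,v1) N2.N2=(alive,v0)
Op 4: N0 marks N0=suspect -> (suspect,v1)
Op 5: N0 marks N0=dead -> (dead,v2)
Op 6: gossip N1<->N0 -> N1.N0=(dead,v2) N1.N1=(alive,v1) N1.N2=(alive,v0) | N0.N0=(dead,v2) N0.N1=(alive,v1) N0.N2=(alive,v0)
Op 7: gossip N0<->N2 -> N0.N0=(dead,v2) N0.N1=(alive,v1) N0.N2=(alive,v0) | N2.N0=(dead,v2) N2.N1=(alive,v1) N2.N2=(alive,v0)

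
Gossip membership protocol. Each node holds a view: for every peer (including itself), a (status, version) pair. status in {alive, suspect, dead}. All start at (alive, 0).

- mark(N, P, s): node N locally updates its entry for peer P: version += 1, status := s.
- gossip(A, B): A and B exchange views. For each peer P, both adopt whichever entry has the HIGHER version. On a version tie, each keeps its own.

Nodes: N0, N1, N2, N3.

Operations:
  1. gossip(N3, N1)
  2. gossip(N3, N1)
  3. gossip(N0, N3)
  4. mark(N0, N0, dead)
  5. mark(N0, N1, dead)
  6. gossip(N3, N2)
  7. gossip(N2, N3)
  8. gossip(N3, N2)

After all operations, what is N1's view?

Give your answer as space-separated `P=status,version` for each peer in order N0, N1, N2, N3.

Op 1: gossip N3<->N1 -> N3.N0=(alive,v0) N3.N1=(alive,v0) N3.N2=(alive,v0) N3.N3=(alive,v0) | N1.N0=(alive,v0) N1.N1=(alive,v0) N1.N2=(alive,v0) N1.N3=(alive,v0)
Op 2: gossip N3<->N1 -> N3.N0=(alive,v0) N3.N1=(alive,v0) N3.N2=(alive,v0) N3.N3=(alive,v0) | N1.N0=(alive,v0) N1.N1=(alive,v0) N1.N2=(alive,v0) N1.N3=(alive,v0)
Op 3: gossip N0<->N3 -> N0.N0=(alive,v0) N0.N1=(alive,v0) N0.N2=(alive,v0) N0.N3=(alive,v0) | N3.N0=(alive,v0) N3.N1=(alive,v0) N3.N2=(alive,v0) N3.N3=(alive,v0)
Op 4: N0 marks N0=dead -> (dead,v1)
Op 5: N0 marks N1=dead -> (dead,v1)
Op 6: gossip N3<->N2 -> N3.N0=(alive,v0) N3.N1=(alive,v0) N3.N2=(alive,v0) N3.N3=(alive,v0) | N2.N0=(alive,v0) N2.N1=(alive,v0) N2.N2=(alive,v0) N2.N3=(alive,v0)
Op 7: gossip N2<->N3 -> N2.N0=(alive,v0) N2.N1=(alive,v0) N2.N2=(alive,v0) N2.N3=(alive,v0) | N3.N0=(alive,v0) N3.N1=(alive,v0) N3.N2=(alive,v0) N3.N3=(alive,v0)
Op 8: gossip N3<->N2 -> N3.N0=(alive,v0) N3.N1=(alive,v0) N3.N2=(alive,v0) N3.N3=(alive,v0) | N2.N0=(alive,v0) N2.N1=(alive,v0) N2.N2=(alive,v0) N2.N3=(alive,v0)

Answer: N0=alive,0 N1=alive,0 N2=alive,0 N3=alive,0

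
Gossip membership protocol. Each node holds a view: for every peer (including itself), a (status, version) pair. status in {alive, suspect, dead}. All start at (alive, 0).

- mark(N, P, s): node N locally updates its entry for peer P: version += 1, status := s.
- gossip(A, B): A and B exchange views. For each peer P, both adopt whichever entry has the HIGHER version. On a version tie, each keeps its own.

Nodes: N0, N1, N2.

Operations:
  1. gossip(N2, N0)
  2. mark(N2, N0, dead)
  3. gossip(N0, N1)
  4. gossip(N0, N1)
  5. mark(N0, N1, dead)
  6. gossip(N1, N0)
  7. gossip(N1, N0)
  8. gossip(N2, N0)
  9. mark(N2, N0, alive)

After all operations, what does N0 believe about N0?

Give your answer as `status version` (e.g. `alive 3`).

Answer: dead 1

Derivation:
Op 1: gossip N2<->N0 -> N2.N0=(alive,v0) N2.N1=(alive,v0) N2.N2=(alive,v0) | N0.N0=(alive,v0) N0.N1=(alive,v0) N0.N2=(alive,v0)
Op 2: N2 marks N0=dead -> (dead,v1)
Op 3: gossip N0<->N1 -> N0.N0=(alive,v0) N0.N1=(alive,v0) N0.N2=(alive,v0) | N1.N0=(alive,v0) N1.N1=(alive,v0) N1.N2=(alive,v0)
Op 4: gossip N0<->N1 -> N0.N0=(alive,v0) N0.N1=(alive,v0) N0.N2=(alive,v0) | N1.N0=(alive,v0) N1.N1=(alive,v0) N1.N2=(alive,v0)
Op 5: N0 marks N1=dead -> (dead,v1)
Op 6: gossip N1<->N0 -> N1.N0=(alive,v0) N1.N1=(dead,v1) N1.N2=(alive,v0) | N0.N0=(alive,v0) N0.N1=(dead,v1) N0.N2=(alive,v0)
Op 7: gossip N1<->N0 -> N1.N0=(alive,v0) N1.N1=(dead,v1) N1.N2=(alive,v0) | N0.N0=(alive,v0) N0.N1=(dead,v1) N0.N2=(alive,v0)
Op 8: gossip N2<->N0 -> N2.N0=(dead,v1) N2.N1=(dead,v1) N2.N2=(alive,v0) | N0.N0=(dead,v1) N0.N1=(dead,v1) N0.N2=(alive,v0)
Op 9: N2 marks N0=alive -> (alive,v2)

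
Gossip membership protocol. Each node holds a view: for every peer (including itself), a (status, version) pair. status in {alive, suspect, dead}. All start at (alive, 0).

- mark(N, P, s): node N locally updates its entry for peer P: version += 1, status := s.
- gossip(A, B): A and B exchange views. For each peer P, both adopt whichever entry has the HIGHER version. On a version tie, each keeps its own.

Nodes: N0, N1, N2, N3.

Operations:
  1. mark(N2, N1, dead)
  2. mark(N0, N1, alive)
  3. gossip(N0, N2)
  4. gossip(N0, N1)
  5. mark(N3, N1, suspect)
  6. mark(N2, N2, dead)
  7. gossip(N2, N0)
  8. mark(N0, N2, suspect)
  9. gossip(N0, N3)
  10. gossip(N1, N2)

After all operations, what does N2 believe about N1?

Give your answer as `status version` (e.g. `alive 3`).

Answer: dead 1

Derivation:
Op 1: N2 marks N1=dead -> (dead,v1)
Op 2: N0 marks N1=alive -> (alive,v1)
Op 3: gossip N0<->N2 -> N0.N0=(alive,v0) N0.N1=(alive,v1) N0.N2=(alive,v0) N0.N3=(alive,v0) | N2.N0=(alive,v0) N2.N1=(dead,v1) N2.N2=(alive,v0) N2.N3=(alive,v0)
Op 4: gossip N0<->N1 -> N0.N0=(alive,v0) N0.N1=(alive,v1) N0.N2=(alive,v0) N0.N3=(alive,v0) | N1.N0=(alive,v0) N1.N1=(alive,v1) N1.N2=(alive,v0) N1.N3=(alive,v0)
Op 5: N3 marks N1=suspect -> (suspect,v1)
Op 6: N2 marks N2=dead -> (dead,v1)
Op 7: gossip N2<->N0 -> N2.N0=(alive,v0) N2.N1=(dead,v1) N2.N2=(dead,v1) N2.N3=(alive,v0) | N0.N0=(alive,v0) N0.N1=(alive,v1) N0.N2=(dead,v1) N0.N3=(alive,v0)
Op 8: N0 marks N2=suspect -> (suspect,v2)
Op 9: gossip N0<->N3 -> N0.N0=(alive,v0) N0.N1=(alive,v1) N0.N2=(suspect,v2) N0.N3=(alive,v0) | N3.N0=(alive,v0) N3.N1=(suspect,v1) N3.N2=(suspect,v2) N3.N3=(alive,v0)
Op 10: gossip N1<->N2 -> N1.N0=(alive,v0) N1.N1=(alive,v1) N1.N2=(dead,v1) N1.N3=(alive,v0) | N2.N0=(alive,v0) N2.N1=(dead,v1) N2.N2=(dead,v1) N2.N3=(alive,v0)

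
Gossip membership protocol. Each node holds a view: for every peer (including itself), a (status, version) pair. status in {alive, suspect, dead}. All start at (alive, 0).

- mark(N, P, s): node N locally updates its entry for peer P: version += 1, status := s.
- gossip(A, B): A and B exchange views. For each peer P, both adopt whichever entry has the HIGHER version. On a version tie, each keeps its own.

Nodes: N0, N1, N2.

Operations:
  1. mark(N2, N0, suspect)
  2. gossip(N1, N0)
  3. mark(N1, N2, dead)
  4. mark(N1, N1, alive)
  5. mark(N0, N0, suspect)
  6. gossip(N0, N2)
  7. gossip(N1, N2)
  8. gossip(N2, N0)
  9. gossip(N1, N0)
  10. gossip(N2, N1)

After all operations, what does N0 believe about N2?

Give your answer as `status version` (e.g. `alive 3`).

Answer: dead 1

Derivation:
Op 1: N2 marks N0=suspect -> (suspect,v1)
Op 2: gossip N1<->N0 -> N1.N0=(alive,v0) N1.N1=(alive,v0) N1.N2=(alive,v0) | N0.N0=(alive,v0) N0.N1=(alive,v0) N0.N2=(alive,v0)
Op 3: N1 marks N2=dead -> (dead,v1)
Op 4: N1 marks N1=alive -> (alive,v1)
Op 5: N0 marks N0=suspect -> (suspect,v1)
Op 6: gossip N0<->N2 -> N0.N0=(suspect,v1) N0.N1=(alive,v0) N0.N2=(alive,v0) | N2.N0=(suspect,v1) N2.N1=(alive,v0) N2.N2=(alive,v0)
Op 7: gossip N1<->N2 -> N1.N0=(suspect,v1) N1.N1=(alive,v1) N1.N2=(dead,v1) | N2.N0=(suspect,v1) N2.N1=(alive,v1) N2.N2=(dead,v1)
Op 8: gossip N2<->N0 -> N2.N0=(suspect,v1) N2.N1=(alive,v1) N2.N2=(dead,v1) | N0.N0=(suspect,v1) N0.N1=(alive,v1) N0.N2=(dead,v1)
Op 9: gossip N1<->N0 -> N1.N0=(suspect,v1) N1.N1=(alive,v1) N1.N2=(dead,v1) | N0.N0=(suspect,v1) N0.N1=(alive,v1) N0.N2=(dead,v1)
Op 10: gossip N2<->N1 -> N2.N0=(suspect,v1) N2.N1=(alive,v1) N2.N2=(dead,v1) | N1.N0=(suspect,v1) N1.N1=(alive,v1) N1.N2=(dead,v1)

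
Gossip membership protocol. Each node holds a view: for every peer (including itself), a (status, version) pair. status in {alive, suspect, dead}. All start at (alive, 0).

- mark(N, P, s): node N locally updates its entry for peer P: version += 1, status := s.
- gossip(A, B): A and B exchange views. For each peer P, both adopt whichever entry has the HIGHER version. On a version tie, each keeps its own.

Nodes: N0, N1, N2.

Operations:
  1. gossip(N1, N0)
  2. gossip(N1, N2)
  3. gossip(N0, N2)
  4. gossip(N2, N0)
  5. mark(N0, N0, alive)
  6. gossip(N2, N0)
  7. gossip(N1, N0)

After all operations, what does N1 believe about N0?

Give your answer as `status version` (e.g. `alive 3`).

Op 1: gossip N1<->N0 -> N1.N0=(alive,v0) N1.N1=(alive,v0) N1.N2=(alive,v0) | N0.N0=(alive,v0) N0.N1=(alive,v0) N0.N2=(alive,v0)
Op 2: gossip N1<->N2 -> N1.N0=(alive,v0) N1.N1=(alive,v0) N1.N2=(alive,v0) | N2.N0=(alive,v0) N2.N1=(alive,v0) N2.N2=(alive,v0)
Op 3: gossip N0<->N2 -> N0.N0=(alive,v0) N0.N1=(alive,v0) N0.N2=(alive,v0) | N2.N0=(alive,v0) N2.N1=(alive,v0) N2.N2=(alive,v0)
Op 4: gossip N2<->N0 -> N2.N0=(alive,v0) N2.N1=(alive,v0) N2.N2=(alive,v0) | N0.N0=(alive,v0) N0.N1=(alive,v0) N0.N2=(alive,v0)
Op 5: N0 marks N0=alive -> (alive,v1)
Op 6: gossip N2<->N0 -> N2.N0=(alive,v1) N2.N1=(alive,v0) N2.N2=(alive,v0) | N0.N0=(alive,v1) N0.N1=(alive,v0) N0.N2=(alive,v0)
Op 7: gossip N1<->N0 -> N1.N0=(alive,v1) N1.N1=(alive,v0) N1.N2=(alive,v0) | N0.N0=(alive,v1) N0.N1=(alive,v0) N0.N2=(alive,v0)

Answer: alive 1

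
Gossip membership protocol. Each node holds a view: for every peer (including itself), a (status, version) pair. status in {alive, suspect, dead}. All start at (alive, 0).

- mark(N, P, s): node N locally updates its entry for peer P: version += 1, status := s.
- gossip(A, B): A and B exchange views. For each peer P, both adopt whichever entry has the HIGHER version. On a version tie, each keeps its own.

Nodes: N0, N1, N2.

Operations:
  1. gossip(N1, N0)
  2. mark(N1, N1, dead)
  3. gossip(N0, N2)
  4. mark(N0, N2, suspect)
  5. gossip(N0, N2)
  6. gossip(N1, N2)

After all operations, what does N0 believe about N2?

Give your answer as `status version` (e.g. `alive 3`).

Op 1: gossip N1<->N0 -> N1.N0=(alive,v0) N1.N1=(alive,v0) N1.N2=(alive,v0) | N0.N0=(alive,v0) N0.N1=(alive,v0) N0.N2=(alive,v0)
Op 2: N1 marks N1=dead -> (dead,v1)
Op 3: gossip N0<->N2 -> N0.N0=(alive,v0) N0.N1=(alive,v0) N0.N2=(alive,v0) | N2.N0=(alive,v0) N2.N1=(alive,v0) N2.N2=(alive,v0)
Op 4: N0 marks N2=suspect -> (suspect,v1)
Op 5: gossip N0<->N2 -> N0.N0=(alive,v0) N0.N1=(alive,v0) N0.N2=(suspect,v1) | N2.N0=(alive,v0) N2.N1=(alive,v0) N2.N2=(suspect,v1)
Op 6: gossip N1<->N2 -> N1.N0=(alive,v0) N1.N1=(dead,v1) N1.N2=(suspect,v1) | N2.N0=(alive,v0) N2.N1=(dead,v1) N2.N2=(suspect,v1)

Answer: suspect 1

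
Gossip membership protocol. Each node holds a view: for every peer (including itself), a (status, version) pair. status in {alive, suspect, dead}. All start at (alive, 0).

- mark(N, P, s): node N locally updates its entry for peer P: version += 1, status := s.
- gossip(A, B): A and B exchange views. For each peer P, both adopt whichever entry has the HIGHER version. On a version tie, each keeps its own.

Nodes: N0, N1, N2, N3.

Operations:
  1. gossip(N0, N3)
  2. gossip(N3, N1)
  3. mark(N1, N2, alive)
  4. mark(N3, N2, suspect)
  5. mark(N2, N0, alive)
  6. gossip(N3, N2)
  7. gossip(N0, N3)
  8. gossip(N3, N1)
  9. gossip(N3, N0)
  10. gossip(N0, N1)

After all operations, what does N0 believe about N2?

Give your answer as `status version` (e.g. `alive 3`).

Answer: suspect 1

Derivation:
Op 1: gossip N0<->N3 -> N0.N0=(alive,v0) N0.N1=(alive,v0) N0.N2=(alive,v0) N0.N3=(alive,v0) | N3.N0=(alive,v0) N3.N1=(alive,v0) N3.N2=(alive,v0) N3.N3=(alive,v0)
Op 2: gossip N3<->N1 -> N3.N0=(alive,v0) N3.N1=(alive,v0) N3.N2=(alive,v0) N3.N3=(alive,v0) | N1.N0=(alive,v0) N1.N1=(alive,v0) N1.N2=(alive,v0) N1.N3=(alive,v0)
Op 3: N1 marks N2=alive -> (alive,v1)
Op 4: N3 marks N2=suspect -> (suspect,v1)
Op 5: N2 marks N0=alive -> (alive,v1)
Op 6: gossip N3<->N2 -> N3.N0=(alive,v1) N3.N1=(alive,v0) N3.N2=(suspect,v1) N3.N3=(alive,v0) | N2.N0=(alive,v1) N2.N1=(alive,v0) N2.N2=(suspect,v1) N2.N3=(alive,v0)
Op 7: gossip N0<->N3 -> N0.N0=(alive,v1) N0.N1=(alive,v0) N0.N2=(suspect,v1) N0.N3=(alive,v0) | N3.N0=(alive,v1) N3.N1=(alive,v0) N3.N2=(suspect,v1) N3.N3=(alive,v0)
Op 8: gossip N3<->N1 -> N3.N0=(alive,v1) N3.N1=(alive,v0) N3.N2=(suspect,v1) N3.N3=(alive,v0) | N1.N0=(alive,v1) N1.N1=(alive,v0) N1.N2=(alive,v1) N1.N3=(alive,v0)
Op 9: gossip N3<->N0 -> N3.N0=(alive,v1) N3.N1=(alive,v0) N3.N2=(suspect,v1) N3.N3=(alive,v0) | N0.N0=(alive,v1) N0.N1=(alive,v0) N0.N2=(suspect,v1) N0.N3=(alive,v0)
Op 10: gossip N0<->N1 -> N0.N0=(alive,v1) N0.N1=(alive,v0) N0.N2=(suspect,v1) N0.N3=(alive,v0) | N1.N0=(alive,v1) N1.N1=(alive,v0) N1.N2=(alive,v1) N1.N3=(alive,v0)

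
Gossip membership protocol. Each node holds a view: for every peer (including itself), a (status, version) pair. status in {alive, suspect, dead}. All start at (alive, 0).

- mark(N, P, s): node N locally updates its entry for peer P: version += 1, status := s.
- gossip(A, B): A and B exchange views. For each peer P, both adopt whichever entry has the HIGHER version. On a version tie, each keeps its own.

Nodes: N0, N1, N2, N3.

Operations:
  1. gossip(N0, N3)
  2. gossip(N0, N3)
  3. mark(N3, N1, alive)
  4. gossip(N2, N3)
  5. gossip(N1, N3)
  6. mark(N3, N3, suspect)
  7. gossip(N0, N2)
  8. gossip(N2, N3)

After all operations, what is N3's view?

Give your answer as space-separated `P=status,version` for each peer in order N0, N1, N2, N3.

Op 1: gossip N0<->N3 -> N0.N0=(alive,v0) N0.N1=(alive,v0) N0.N2=(alive,v0) N0.N3=(alive,v0) | N3.N0=(alive,v0) N3.N1=(alive,v0) N3.N2=(alive,v0) N3.N3=(alive,v0)
Op 2: gossip N0<->N3 -> N0.N0=(alive,v0) N0.N1=(alive,v0) N0.N2=(alive,v0) N0.N3=(alive,v0) | N3.N0=(alive,v0) N3.N1=(alive,v0) N3.N2=(alive,v0) N3.N3=(alive,v0)
Op 3: N3 marks N1=alive -> (alive,v1)
Op 4: gossip N2<->N3 -> N2.N0=(alive,v0) N2.N1=(alive,v1) N2.N2=(alive,v0) N2.N3=(alive,v0) | N3.N0=(alive,v0) N3.N1=(alive,v1) N3.N2=(alive,v0) N3.N3=(alive,v0)
Op 5: gossip N1<->N3 -> N1.N0=(alive,v0) N1.N1=(alive,v1) N1.N2=(alive,v0) N1.N3=(alive,v0) | N3.N0=(alive,v0) N3.N1=(alive,v1) N3.N2=(alive,v0) N3.N3=(alive,v0)
Op 6: N3 marks N3=suspect -> (suspect,v1)
Op 7: gossip N0<->N2 -> N0.N0=(alive,v0) N0.N1=(alive,v1) N0.N2=(alive,v0) N0.N3=(alive,v0) | N2.N0=(alive,v0) N2.N1=(alive,v1) N2.N2=(alive,v0) N2.N3=(alive,v0)
Op 8: gossip N2<->N3 -> N2.N0=(alive,v0) N2.N1=(alive,v1) N2.N2=(alive,v0) N2.N3=(suspect,v1) | N3.N0=(alive,v0) N3.N1=(alive,v1) N3.N2=(alive,v0) N3.N3=(suspect,v1)

Answer: N0=alive,0 N1=alive,1 N2=alive,0 N3=suspect,1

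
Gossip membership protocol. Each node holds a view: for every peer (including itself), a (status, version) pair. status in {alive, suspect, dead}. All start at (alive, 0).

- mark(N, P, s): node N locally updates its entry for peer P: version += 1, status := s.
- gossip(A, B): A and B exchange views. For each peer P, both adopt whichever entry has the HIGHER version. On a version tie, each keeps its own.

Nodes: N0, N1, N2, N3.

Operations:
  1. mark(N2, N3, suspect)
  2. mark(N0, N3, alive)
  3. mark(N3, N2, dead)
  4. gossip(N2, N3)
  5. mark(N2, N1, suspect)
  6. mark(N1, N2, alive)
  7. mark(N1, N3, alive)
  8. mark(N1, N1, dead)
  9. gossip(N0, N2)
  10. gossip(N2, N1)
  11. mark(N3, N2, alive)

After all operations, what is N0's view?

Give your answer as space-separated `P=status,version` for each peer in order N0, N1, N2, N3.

Answer: N0=alive,0 N1=suspect,1 N2=dead,1 N3=alive,1

Derivation:
Op 1: N2 marks N3=suspect -> (suspect,v1)
Op 2: N0 marks N3=alive -> (alive,v1)
Op 3: N3 marks N2=dead -> (dead,v1)
Op 4: gossip N2<->N3 -> N2.N0=(alive,v0) N2.N1=(alive,v0) N2.N2=(dead,v1) N2.N3=(suspect,v1) | N3.N0=(alive,v0) N3.N1=(alive,v0) N3.N2=(dead,v1) N3.N3=(suspect,v1)
Op 5: N2 marks N1=suspect -> (suspect,v1)
Op 6: N1 marks N2=alive -> (alive,v1)
Op 7: N1 marks N3=alive -> (alive,v1)
Op 8: N1 marks N1=dead -> (dead,v1)
Op 9: gossip N0<->N2 -> N0.N0=(alive,v0) N0.N1=(suspect,v1) N0.N2=(dead,v1) N0.N3=(alive,v1) | N2.N0=(alive,v0) N2.N1=(suspect,v1) N2.N2=(dead,v1) N2.N3=(suspect,v1)
Op 10: gossip N2<->N1 -> N2.N0=(alive,v0) N2.N1=(suspect,v1) N2.N2=(dead,v1) N2.N3=(suspect,v1) | N1.N0=(alive,v0) N1.N1=(dead,v1) N1.N2=(alive,v1) N1.N3=(alive,v1)
Op 11: N3 marks N2=alive -> (alive,v2)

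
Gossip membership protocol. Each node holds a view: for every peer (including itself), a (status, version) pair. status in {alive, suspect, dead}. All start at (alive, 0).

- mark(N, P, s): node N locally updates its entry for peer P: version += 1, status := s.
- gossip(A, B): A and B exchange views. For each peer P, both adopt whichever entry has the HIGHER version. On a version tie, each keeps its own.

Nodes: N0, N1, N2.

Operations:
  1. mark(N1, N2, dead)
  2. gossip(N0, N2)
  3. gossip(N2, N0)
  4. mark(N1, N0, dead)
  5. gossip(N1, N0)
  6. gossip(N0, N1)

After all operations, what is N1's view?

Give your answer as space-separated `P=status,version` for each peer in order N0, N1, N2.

Op 1: N1 marks N2=dead -> (dead,v1)
Op 2: gossip N0<->N2 -> N0.N0=(alive,v0) N0.N1=(alive,v0) N0.N2=(alive,v0) | N2.N0=(alive,v0) N2.N1=(alive,v0) N2.N2=(alive,v0)
Op 3: gossip N2<->N0 -> N2.N0=(alive,v0) N2.N1=(alive,v0) N2.N2=(alive,v0) | N0.N0=(alive,v0) N0.N1=(alive,v0) N0.N2=(alive,v0)
Op 4: N1 marks N0=dead -> (dead,v1)
Op 5: gossip N1<->N0 -> N1.N0=(dead,v1) N1.N1=(alive,v0) N1.N2=(dead,v1) | N0.N0=(dead,v1) N0.N1=(alive,v0) N0.N2=(dead,v1)
Op 6: gossip N0<->N1 -> N0.N0=(dead,v1) N0.N1=(alive,v0) N0.N2=(dead,v1) | N1.N0=(dead,v1) N1.N1=(alive,v0) N1.N2=(dead,v1)

Answer: N0=dead,1 N1=alive,0 N2=dead,1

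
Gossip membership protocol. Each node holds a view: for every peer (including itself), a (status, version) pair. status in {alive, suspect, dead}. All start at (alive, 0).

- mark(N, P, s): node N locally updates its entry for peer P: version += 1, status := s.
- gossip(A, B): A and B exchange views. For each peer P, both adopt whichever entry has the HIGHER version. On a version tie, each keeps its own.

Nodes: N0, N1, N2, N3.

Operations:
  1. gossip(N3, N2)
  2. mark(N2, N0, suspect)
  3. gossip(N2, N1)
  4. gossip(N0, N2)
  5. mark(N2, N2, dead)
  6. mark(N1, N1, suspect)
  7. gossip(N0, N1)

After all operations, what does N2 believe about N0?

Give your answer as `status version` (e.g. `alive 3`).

Op 1: gossip N3<->N2 -> N3.N0=(alive,v0) N3.N1=(alive,v0) N3.N2=(alive,v0) N3.N3=(alive,v0) | N2.N0=(alive,v0) N2.N1=(alive,v0) N2.N2=(alive,v0) N2.N3=(alive,v0)
Op 2: N2 marks N0=suspect -> (suspect,v1)
Op 3: gossip N2<->N1 -> N2.N0=(suspect,v1) N2.N1=(alive,v0) N2.N2=(alive,v0) N2.N3=(alive,v0) | N1.N0=(suspect,v1) N1.N1=(alive,v0) N1.N2=(alive,v0) N1.N3=(alive,v0)
Op 4: gossip N0<->N2 -> N0.N0=(suspect,v1) N0.N1=(alive,v0) N0.N2=(alive,v0) N0.N3=(alive,v0) | N2.N0=(suspect,v1) N2.N1=(alive,v0) N2.N2=(alive,v0) N2.N3=(alive,v0)
Op 5: N2 marks N2=dead -> (dead,v1)
Op 6: N1 marks N1=suspect -> (suspect,v1)
Op 7: gossip N0<->N1 -> N0.N0=(suspect,v1) N0.N1=(suspect,v1) N0.N2=(alive,v0) N0.N3=(alive,v0) | N1.N0=(suspect,v1) N1.N1=(suspect,v1) N1.N2=(alive,v0) N1.N3=(alive,v0)

Answer: suspect 1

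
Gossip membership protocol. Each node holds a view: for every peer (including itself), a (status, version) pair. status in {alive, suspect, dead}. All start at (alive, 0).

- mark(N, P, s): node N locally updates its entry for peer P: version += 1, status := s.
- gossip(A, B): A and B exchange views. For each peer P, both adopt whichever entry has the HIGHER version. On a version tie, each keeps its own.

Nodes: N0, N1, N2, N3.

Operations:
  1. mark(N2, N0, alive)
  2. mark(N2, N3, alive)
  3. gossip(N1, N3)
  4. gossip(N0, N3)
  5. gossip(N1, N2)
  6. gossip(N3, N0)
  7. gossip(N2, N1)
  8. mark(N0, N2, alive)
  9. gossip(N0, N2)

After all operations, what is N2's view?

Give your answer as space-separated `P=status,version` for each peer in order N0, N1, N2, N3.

Answer: N0=alive,1 N1=alive,0 N2=alive,1 N3=alive,1

Derivation:
Op 1: N2 marks N0=alive -> (alive,v1)
Op 2: N2 marks N3=alive -> (alive,v1)
Op 3: gossip N1<->N3 -> N1.N0=(alive,v0) N1.N1=(alive,v0) N1.N2=(alive,v0) N1.N3=(alive,v0) | N3.N0=(alive,v0) N3.N1=(alive,v0) N3.N2=(alive,v0) N3.N3=(alive,v0)
Op 4: gossip N0<->N3 -> N0.N0=(alive,v0) N0.N1=(alive,v0) N0.N2=(alive,v0) N0.N3=(alive,v0) | N3.N0=(alive,v0) N3.N1=(alive,v0) N3.N2=(alive,v0) N3.N3=(alive,v0)
Op 5: gossip N1<->N2 -> N1.N0=(alive,v1) N1.N1=(alive,v0) N1.N2=(alive,v0) N1.N3=(alive,v1) | N2.N0=(alive,v1) N2.N1=(alive,v0) N2.N2=(alive,v0) N2.N3=(alive,v1)
Op 6: gossip N3<->N0 -> N3.N0=(alive,v0) N3.N1=(alive,v0) N3.N2=(alive,v0) N3.N3=(alive,v0) | N0.N0=(alive,v0) N0.N1=(alive,v0) N0.N2=(alive,v0) N0.N3=(alive,v0)
Op 7: gossip N2<->N1 -> N2.N0=(alive,v1) N2.N1=(alive,v0) N2.N2=(alive,v0) N2.N3=(alive,v1) | N1.N0=(alive,v1) N1.N1=(alive,v0) N1.N2=(alive,v0) N1.N3=(alive,v1)
Op 8: N0 marks N2=alive -> (alive,v1)
Op 9: gossip N0<->N2 -> N0.N0=(alive,v1) N0.N1=(alive,v0) N0.N2=(alive,v1) N0.N3=(alive,v1) | N2.N0=(alive,v1) N2.N1=(alive,v0) N2.N2=(alive,v1) N2.N3=(alive,v1)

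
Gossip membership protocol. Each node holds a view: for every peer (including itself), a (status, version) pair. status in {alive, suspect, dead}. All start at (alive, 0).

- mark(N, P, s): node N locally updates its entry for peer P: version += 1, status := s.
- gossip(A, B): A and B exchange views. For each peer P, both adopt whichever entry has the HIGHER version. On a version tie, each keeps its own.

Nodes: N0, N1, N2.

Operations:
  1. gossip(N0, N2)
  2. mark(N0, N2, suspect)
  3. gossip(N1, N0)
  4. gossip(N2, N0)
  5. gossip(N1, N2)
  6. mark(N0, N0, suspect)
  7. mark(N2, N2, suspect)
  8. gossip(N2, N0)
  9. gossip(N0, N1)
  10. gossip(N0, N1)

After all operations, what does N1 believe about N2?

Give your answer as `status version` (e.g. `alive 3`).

Answer: suspect 2

Derivation:
Op 1: gossip N0<->N2 -> N0.N0=(alive,v0) N0.N1=(alive,v0) N0.N2=(alive,v0) | N2.N0=(alive,v0) N2.N1=(alive,v0) N2.N2=(alive,v0)
Op 2: N0 marks N2=suspect -> (suspect,v1)
Op 3: gossip N1<->N0 -> N1.N0=(alive,v0) N1.N1=(alive,v0) N1.N2=(suspect,v1) | N0.N0=(alive,v0) N0.N1=(alive,v0) N0.N2=(suspect,v1)
Op 4: gossip N2<->N0 -> N2.N0=(alive,v0) N2.N1=(alive,v0) N2.N2=(suspect,v1) | N0.N0=(alive,v0) N0.N1=(alive,v0) N0.N2=(suspect,v1)
Op 5: gossip N1<->N2 -> N1.N0=(alive,v0) N1.N1=(alive,v0) N1.N2=(suspect,v1) | N2.N0=(alive,v0) N2.N1=(alive,v0) N2.N2=(suspect,v1)
Op 6: N0 marks N0=suspect -> (suspect,v1)
Op 7: N2 marks N2=suspect -> (suspect,v2)
Op 8: gossip N2<->N0 -> N2.N0=(suspect,v1) N2.N1=(alive,v0) N2.N2=(suspect,v2) | N0.N0=(suspect,v1) N0.N1=(alive,v0) N0.N2=(suspect,v2)
Op 9: gossip N0<->N1 -> N0.N0=(suspect,v1) N0.N1=(alive,v0) N0.N2=(suspect,v2) | N1.N0=(suspect,v1) N1.N1=(alive,v0) N1.N2=(suspect,v2)
Op 10: gossip N0<->N1 -> N0.N0=(suspect,v1) N0.N1=(alive,v0) N0.N2=(suspect,v2) | N1.N0=(suspect,v1) N1.N1=(alive,v0) N1.N2=(suspect,v2)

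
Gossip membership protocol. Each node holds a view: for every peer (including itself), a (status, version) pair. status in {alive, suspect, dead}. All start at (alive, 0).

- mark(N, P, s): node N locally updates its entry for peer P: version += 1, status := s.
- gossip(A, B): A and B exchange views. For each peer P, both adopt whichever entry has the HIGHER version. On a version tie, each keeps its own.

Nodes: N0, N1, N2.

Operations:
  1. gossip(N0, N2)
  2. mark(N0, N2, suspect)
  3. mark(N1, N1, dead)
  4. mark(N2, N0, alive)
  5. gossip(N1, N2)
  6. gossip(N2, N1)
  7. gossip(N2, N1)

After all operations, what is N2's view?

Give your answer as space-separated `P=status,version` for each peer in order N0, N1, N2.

Op 1: gossip N0<->N2 -> N0.N0=(alive,v0) N0.N1=(alive,v0) N0.N2=(alive,v0) | N2.N0=(alive,v0) N2.N1=(alive,v0) N2.N2=(alive,v0)
Op 2: N0 marks N2=suspect -> (suspect,v1)
Op 3: N1 marks N1=dead -> (dead,v1)
Op 4: N2 marks N0=alive -> (alive,v1)
Op 5: gossip N1<->N2 -> N1.N0=(alive,v1) N1.N1=(dead,v1) N1.N2=(alive,v0) | N2.N0=(alive,v1) N2.N1=(dead,v1) N2.N2=(alive,v0)
Op 6: gossip N2<->N1 -> N2.N0=(alive,v1) N2.N1=(dead,v1) N2.N2=(alive,v0) | N1.N0=(alive,v1) N1.N1=(dead,v1) N1.N2=(alive,v0)
Op 7: gossip N2<->N1 -> N2.N0=(alive,v1) N2.N1=(dead,v1) N2.N2=(alive,v0) | N1.N0=(alive,v1) N1.N1=(dead,v1) N1.N2=(alive,v0)

Answer: N0=alive,1 N1=dead,1 N2=alive,0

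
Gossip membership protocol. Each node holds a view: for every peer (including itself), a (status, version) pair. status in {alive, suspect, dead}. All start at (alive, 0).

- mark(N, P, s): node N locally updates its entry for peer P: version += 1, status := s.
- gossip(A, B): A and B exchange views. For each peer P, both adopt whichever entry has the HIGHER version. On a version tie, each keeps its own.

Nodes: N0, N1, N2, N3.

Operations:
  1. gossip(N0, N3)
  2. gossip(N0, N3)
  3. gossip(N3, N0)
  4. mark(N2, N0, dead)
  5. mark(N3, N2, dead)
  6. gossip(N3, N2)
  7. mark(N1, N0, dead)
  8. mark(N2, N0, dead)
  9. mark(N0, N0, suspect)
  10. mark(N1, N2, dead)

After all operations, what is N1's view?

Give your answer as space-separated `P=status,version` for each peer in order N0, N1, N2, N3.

Op 1: gossip N0<->N3 -> N0.N0=(alive,v0) N0.N1=(alive,v0) N0.N2=(alive,v0) N0.N3=(alive,v0) | N3.N0=(alive,v0) N3.N1=(alive,v0) N3.N2=(alive,v0) N3.N3=(alive,v0)
Op 2: gossip N0<->N3 -> N0.N0=(alive,v0) N0.N1=(alive,v0) N0.N2=(alive,v0) N0.N3=(alive,v0) | N3.N0=(alive,v0) N3.N1=(alive,v0) N3.N2=(alive,v0) N3.N3=(alive,v0)
Op 3: gossip N3<->N0 -> N3.N0=(alive,v0) N3.N1=(alive,v0) N3.N2=(alive,v0) N3.N3=(alive,v0) | N0.N0=(alive,v0) N0.N1=(alive,v0) N0.N2=(alive,v0) N0.N3=(alive,v0)
Op 4: N2 marks N0=dead -> (dead,v1)
Op 5: N3 marks N2=dead -> (dead,v1)
Op 6: gossip N3<->N2 -> N3.N0=(dead,v1) N3.N1=(alive,v0) N3.N2=(dead,v1) N3.N3=(alive,v0) | N2.N0=(dead,v1) N2.N1=(alive,v0) N2.N2=(dead,v1) N2.N3=(alive,v0)
Op 7: N1 marks N0=dead -> (dead,v1)
Op 8: N2 marks N0=dead -> (dead,v2)
Op 9: N0 marks N0=suspect -> (suspect,v1)
Op 10: N1 marks N2=dead -> (dead,v1)

Answer: N0=dead,1 N1=alive,0 N2=dead,1 N3=alive,0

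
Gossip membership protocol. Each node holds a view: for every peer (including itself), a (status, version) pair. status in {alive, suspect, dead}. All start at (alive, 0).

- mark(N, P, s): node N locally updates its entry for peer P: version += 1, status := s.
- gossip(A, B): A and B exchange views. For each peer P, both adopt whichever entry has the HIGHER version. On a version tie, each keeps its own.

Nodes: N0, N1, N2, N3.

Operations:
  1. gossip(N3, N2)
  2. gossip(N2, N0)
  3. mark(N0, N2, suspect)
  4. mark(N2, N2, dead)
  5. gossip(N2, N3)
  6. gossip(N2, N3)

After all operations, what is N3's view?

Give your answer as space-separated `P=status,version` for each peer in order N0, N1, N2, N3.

Answer: N0=alive,0 N1=alive,0 N2=dead,1 N3=alive,0

Derivation:
Op 1: gossip N3<->N2 -> N3.N0=(alive,v0) N3.N1=(alive,v0) N3.N2=(alive,v0) N3.N3=(alive,v0) | N2.N0=(alive,v0) N2.N1=(alive,v0) N2.N2=(alive,v0) N2.N3=(alive,v0)
Op 2: gossip N2<->N0 -> N2.N0=(alive,v0) N2.N1=(alive,v0) N2.N2=(alive,v0) N2.N3=(alive,v0) | N0.N0=(alive,v0) N0.N1=(alive,v0) N0.N2=(alive,v0) N0.N3=(alive,v0)
Op 3: N0 marks N2=suspect -> (suspect,v1)
Op 4: N2 marks N2=dead -> (dead,v1)
Op 5: gossip N2<->N3 -> N2.N0=(alive,v0) N2.N1=(alive,v0) N2.N2=(dead,v1) N2.N3=(alive,v0) | N3.N0=(alive,v0) N3.N1=(alive,v0) N3.N2=(dead,v1) N3.N3=(alive,v0)
Op 6: gossip N2<->N3 -> N2.N0=(alive,v0) N2.N1=(alive,v0) N2.N2=(dead,v1) N2.N3=(alive,v0) | N3.N0=(alive,v0) N3.N1=(alive,v0) N3.N2=(dead,v1) N3.N3=(alive,v0)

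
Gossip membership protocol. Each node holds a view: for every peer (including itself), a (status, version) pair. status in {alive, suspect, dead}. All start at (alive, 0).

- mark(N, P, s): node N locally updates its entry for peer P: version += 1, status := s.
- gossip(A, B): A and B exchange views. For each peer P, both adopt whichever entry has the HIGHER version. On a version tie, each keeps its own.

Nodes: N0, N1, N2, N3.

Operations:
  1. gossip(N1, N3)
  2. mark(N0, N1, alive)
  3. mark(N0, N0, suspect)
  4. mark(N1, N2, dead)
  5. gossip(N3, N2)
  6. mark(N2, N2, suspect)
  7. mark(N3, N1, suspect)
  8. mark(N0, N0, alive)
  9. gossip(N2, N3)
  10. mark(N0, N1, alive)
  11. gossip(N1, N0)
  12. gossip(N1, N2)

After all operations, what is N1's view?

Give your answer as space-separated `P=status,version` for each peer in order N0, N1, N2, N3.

Op 1: gossip N1<->N3 -> N1.N0=(alive,v0) N1.N1=(alive,v0) N1.N2=(alive,v0) N1.N3=(alive,v0) | N3.N0=(alive,v0) N3.N1=(alive,v0) N3.N2=(alive,v0) N3.N3=(alive,v0)
Op 2: N0 marks N1=alive -> (alive,v1)
Op 3: N0 marks N0=suspect -> (suspect,v1)
Op 4: N1 marks N2=dead -> (dead,v1)
Op 5: gossip N3<->N2 -> N3.N0=(alive,v0) N3.N1=(alive,v0) N3.N2=(alive,v0) N3.N3=(alive,v0) | N2.N0=(alive,v0) N2.N1=(alive,v0) N2.N2=(alive,v0) N2.N3=(alive,v0)
Op 6: N2 marks N2=suspect -> (suspect,v1)
Op 7: N3 marks N1=suspect -> (suspect,v1)
Op 8: N0 marks N0=alive -> (alive,v2)
Op 9: gossip N2<->N3 -> N2.N0=(alive,v0) N2.N1=(suspect,v1) N2.N2=(suspect,v1) N2.N3=(alive,v0) | N3.N0=(alive,v0) N3.N1=(suspect,v1) N3.N2=(suspect,v1) N3.N3=(alive,v0)
Op 10: N0 marks N1=alive -> (alive,v2)
Op 11: gossip N1<->N0 -> N1.N0=(alive,v2) N1.N1=(alive,v2) N1.N2=(dead,v1) N1.N3=(alive,v0) | N0.N0=(alive,v2) N0.N1=(alive,v2) N0.N2=(dead,v1) N0.N3=(alive,v0)
Op 12: gossip N1<->N2 -> N1.N0=(alive,v2) N1.N1=(alive,v2) N1.N2=(dead,v1) N1.N3=(alive,v0) | N2.N0=(alive,v2) N2.N1=(alive,v2) N2.N2=(suspect,v1) N2.N3=(alive,v0)

Answer: N0=alive,2 N1=alive,2 N2=dead,1 N3=alive,0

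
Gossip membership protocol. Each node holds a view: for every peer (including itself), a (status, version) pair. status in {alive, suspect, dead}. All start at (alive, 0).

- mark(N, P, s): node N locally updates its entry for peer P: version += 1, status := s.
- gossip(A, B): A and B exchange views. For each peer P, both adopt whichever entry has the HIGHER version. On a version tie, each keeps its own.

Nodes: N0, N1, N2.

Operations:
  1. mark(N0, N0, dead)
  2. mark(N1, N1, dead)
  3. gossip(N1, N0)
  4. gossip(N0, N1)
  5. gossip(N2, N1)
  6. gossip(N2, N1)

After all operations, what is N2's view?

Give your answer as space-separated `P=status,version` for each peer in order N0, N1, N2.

Op 1: N0 marks N0=dead -> (dead,v1)
Op 2: N1 marks N1=dead -> (dead,v1)
Op 3: gossip N1<->N0 -> N1.N0=(dead,v1) N1.N1=(dead,v1) N1.N2=(alive,v0) | N0.N0=(dead,v1) N0.N1=(dead,v1) N0.N2=(alive,v0)
Op 4: gossip N0<->N1 -> N0.N0=(dead,v1) N0.N1=(dead,v1) N0.N2=(alive,v0) | N1.N0=(dead,v1) N1.N1=(dead,v1) N1.N2=(alive,v0)
Op 5: gossip N2<->N1 -> N2.N0=(dead,v1) N2.N1=(dead,v1) N2.N2=(alive,v0) | N1.N0=(dead,v1) N1.N1=(dead,v1) N1.N2=(alive,v0)
Op 6: gossip N2<->N1 -> N2.N0=(dead,v1) N2.N1=(dead,v1) N2.N2=(alive,v0) | N1.N0=(dead,v1) N1.N1=(dead,v1) N1.N2=(alive,v0)

Answer: N0=dead,1 N1=dead,1 N2=alive,0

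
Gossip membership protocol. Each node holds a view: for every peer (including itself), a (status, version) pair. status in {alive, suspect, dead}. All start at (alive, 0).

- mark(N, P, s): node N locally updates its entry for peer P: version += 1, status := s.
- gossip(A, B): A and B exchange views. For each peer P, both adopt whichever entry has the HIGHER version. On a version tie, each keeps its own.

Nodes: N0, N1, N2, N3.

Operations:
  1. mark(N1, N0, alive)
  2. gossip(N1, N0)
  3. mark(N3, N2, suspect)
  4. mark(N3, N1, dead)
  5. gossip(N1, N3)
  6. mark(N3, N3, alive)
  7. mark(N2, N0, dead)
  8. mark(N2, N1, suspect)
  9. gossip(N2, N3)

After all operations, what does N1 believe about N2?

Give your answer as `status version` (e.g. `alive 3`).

Op 1: N1 marks N0=alive -> (alive,v1)
Op 2: gossip N1<->N0 -> N1.N0=(alive,v1) N1.N1=(alive,v0) N1.N2=(alive,v0) N1.N3=(alive,v0) | N0.N0=(alive,v1) N0.N1=(alive,v0) N0.N2=(alive,v0) N0.N3=(alive,v0)
Op 3: N3 marks N2=suspect -> (suspect,v1)
Op 4: N3 marks N1=dead -> (dead,v1)
Op 5: gossip N1<->N3 -> N1.N0=(alive,v1) N1.N1=(dead,v1) N1.N2=(suspect,v1) N1.N3=(alive,v0) | N3.N0=(alive,v1) N3.N1=(dead,v1) N3.N2=(suspect,v1) N3.N3=(alive,v0)
Op 6: N3 marks N3=alive -> (alive,v1)
Op 7: N2 marks N0=dead -> (dead,v1)
Op 8: N2 marks N1=suspect -> (suspect,v1)
Op 9: gossip N2<->N3 -> N2.N0=(dead,v1) N2.N1=(suspect,v1) N2.N2=(suspect,v1) N2.N3=(alive,v1) | N3.N0=(alive,v1) N3.N1=(dead,v1) N3.N2=(suspect,v1) N3.N3=(alive,v1)

Answer: suspect 1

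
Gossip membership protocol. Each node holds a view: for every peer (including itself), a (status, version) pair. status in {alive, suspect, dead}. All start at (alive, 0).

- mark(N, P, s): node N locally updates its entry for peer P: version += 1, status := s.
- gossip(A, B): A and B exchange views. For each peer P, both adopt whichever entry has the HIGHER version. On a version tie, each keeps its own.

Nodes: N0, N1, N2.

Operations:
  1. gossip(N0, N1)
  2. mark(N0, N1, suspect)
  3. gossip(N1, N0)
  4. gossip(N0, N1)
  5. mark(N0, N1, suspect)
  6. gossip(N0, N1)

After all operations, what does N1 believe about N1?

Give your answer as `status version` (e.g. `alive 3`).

Answer: suspect 2

Derivation:
Op 1: gossip N0<->N1 -> N0.N0=(alive,v0) N0.N1=(alive,v0) N0.N2=(alive,v0) | N1.N0=(alive,v0) N1.N1=(alive,v0) N1.N2=(alive,v0)
Op 2: N0 marks N1=suspect -> (suspect,v1)
Op 3: gossip N1<->N0 -> N1.N0=(alive,v0) N1.N1=(suspect,v1) N1.N2=(alive,v0) | N0.N0=(alive,v0) N0.N1=(suspect,v1) N0.N2=(alive,v0)
Op 4: gossip N0<->N1 -> N0.N0=(alive,v0) N0.N1=(suspect,v1) N0.N2=(alive,v0) | N1.N0=(alive,v0) N1.N1=(suspect,v1) N1.N2=(alive,v0)
Op 5: N0 marks N1=suspect -> (suspect,v2)
Op 6: gossip N0<->N1 -> N0.N0=(alive,v0) N0.N1=(suspect,v2) N0.N2=(alive,v0) | N1.N0=(alive,v0) N1.N1=(suspect,v2) N1.N2=(alive,v0)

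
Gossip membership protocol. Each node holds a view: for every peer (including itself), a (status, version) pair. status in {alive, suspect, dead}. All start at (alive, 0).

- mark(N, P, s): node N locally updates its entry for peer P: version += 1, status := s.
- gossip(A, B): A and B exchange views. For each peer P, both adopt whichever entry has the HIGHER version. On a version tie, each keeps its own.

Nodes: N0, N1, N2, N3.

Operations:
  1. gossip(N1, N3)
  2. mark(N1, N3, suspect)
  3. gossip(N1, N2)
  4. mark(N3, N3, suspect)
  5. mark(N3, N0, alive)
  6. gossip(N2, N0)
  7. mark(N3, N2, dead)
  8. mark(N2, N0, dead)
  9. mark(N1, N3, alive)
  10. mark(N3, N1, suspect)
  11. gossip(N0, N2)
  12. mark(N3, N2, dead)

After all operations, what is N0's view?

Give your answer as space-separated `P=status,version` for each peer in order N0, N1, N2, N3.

Answer: N0=dead,1 N1=alive,0 N2=alive,0 N3=suspect,1

Derivation:
Op 1: gossip N1<->N3 -> N1.N0=(alive,v0) N1.N1=(alive,v0) N1.N2=(alive,v0) N1.N3=(alive,v0) | N3.N0=(alive,v0) N3.N1=(alive,v0) N3.N2=(alive,v0) N3.N3=(alive,v0)
Op 2: N1 marks N3=suspect -> (suspect,v1)
Op 3: gossip N1<->N2 -> N1.N0=(alive,v0) N1.N1=(alive,v0) N1.N2=(alive,v0) N1.N3=(suspect,v1) | N2.N0=(alive,v0) N2.N1=(alive,v0) N2.N2=(alive,v0) N2.N3=(suspect,v1)
Op 4: N3 marks N3=suspect -> (suspect,v1)
Op 5: N3 marks N0=alive -> (alive,v1)
Op 6: gossip N2<->N0 -> N2.N0=(alive,v0) N2.N1=(alive,v0) N2.N2=(alive,v0) N2.N3=(suspect,v1) | N0.N0=(alive,v0) N0.N1=(alive,v0) N0.N2=(alive,v0) N0.N3=(suspect,v1)
Op 7: N3 marks N2=dead -> (dead,v1)
Op 8: N2 marks N0=dead -> (dead,v1)
Op 9: N1 marks N3=alive -> (alive,v2)
Op 10: N3 marks N1=suspect -> (suspect,v1)
Op 11: gossip N0<->N2 -> N0.N0=(dead,v1) N0.N1=(alive,v0) N0.N2=(alive,v0) N0.N3=(suspect,v1) | N2.N0=(dead,v1) N2.N1=(alive,v0) N2.N2=(alive,v0) N2.N3=(suspect,v1)
Op 12: N3 marks N2=dead -> (dead,v2)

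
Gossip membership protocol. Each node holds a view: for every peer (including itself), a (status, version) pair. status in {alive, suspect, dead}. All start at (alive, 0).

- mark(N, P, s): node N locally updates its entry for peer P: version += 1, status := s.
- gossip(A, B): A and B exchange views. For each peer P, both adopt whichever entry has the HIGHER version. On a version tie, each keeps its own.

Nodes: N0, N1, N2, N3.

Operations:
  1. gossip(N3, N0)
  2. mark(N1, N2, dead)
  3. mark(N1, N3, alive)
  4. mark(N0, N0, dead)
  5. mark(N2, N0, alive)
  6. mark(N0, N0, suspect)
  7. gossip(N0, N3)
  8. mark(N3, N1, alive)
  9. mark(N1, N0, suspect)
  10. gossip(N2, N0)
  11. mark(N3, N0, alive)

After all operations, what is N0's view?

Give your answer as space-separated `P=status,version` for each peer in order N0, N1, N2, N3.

Answer: N0=suspect,2 N1=alive,0 N2=alive,0 N3=alive,0

Derivation:
Op 1: gossip N3<->N0 -> N3.N0=(alive,v0) N3.N1=(alive,v0) N3.N2=(alive,v0) N3.N3=(alive,v0) | N0.N0=(alive,v0) N0.N1=(alive,v0) N0.N2=(alive,v0) N0.N3=(alive,v0)
Op 2: N1 marks N2=dead -> (dead,v1)
Op 3: N1 marks N3=alive -> (alive,v1)
Op 4: N0 marks N0=dead -> (dead,v1)
Op 5: N2 marks N0=alive -> (alive,v1)
Op 6: N0 marks N0=suspect -> (suspect,v2)
Op 7: gossip N0<->N3 -> N0.N0=(suspect,v2) N0.N1=(alive,v0) N0.N2=(alive,v0) N0.N3=(alive,v0) | N3.N0=(suspect,v2) N3.N1=(alive,v0) N3.N2=(alive,v0) N3.N3=(alive,v0)
Op 8: N3 marks N1=alive -> (alive,v1)
Op 9: N1 marks N0=suspect -> (suspect,v1)
Op 10: gossip N2<->N0 -> N2.N0=(suspect,v2) N2.N1=(alive,v0) N2.N2=(alive,v0) N2.N3=(alive,v0) | N0.N0=(suspect,v2) N0.N1=(alive,v0) N0.N2=(alive,v0) N0.N3=(alive,v0)
Op 11: N3 marks N0=alive -> (alive,v3)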